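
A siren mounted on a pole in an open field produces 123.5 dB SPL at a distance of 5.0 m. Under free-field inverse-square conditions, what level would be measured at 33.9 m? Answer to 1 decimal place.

106.9 dB SPL

For a point source in a free field, ΔL = −20·log₁₀(d₂/d₁).
ΔL = −20·log₁₀(33.9/5.0) = -16.62 dB, so L₂ = 123.5 + (-16.62) = 106.9 dB SPL.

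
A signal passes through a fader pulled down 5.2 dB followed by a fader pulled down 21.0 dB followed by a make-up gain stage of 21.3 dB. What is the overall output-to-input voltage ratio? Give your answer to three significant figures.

Net gain = (−5.2) + (−21.0) + 21.3 = -4.9 dB.
Voltage ratio = 10^(-4.9/20) = 0.569.

0.569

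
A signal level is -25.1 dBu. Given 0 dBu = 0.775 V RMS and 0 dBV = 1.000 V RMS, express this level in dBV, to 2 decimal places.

The offset between the scales is 20·log₁₀(0.775/1.000) = −2.214 dB.
So dBV = -25.1 − 2.214 = -27.31 dBV.

-27.31 dBV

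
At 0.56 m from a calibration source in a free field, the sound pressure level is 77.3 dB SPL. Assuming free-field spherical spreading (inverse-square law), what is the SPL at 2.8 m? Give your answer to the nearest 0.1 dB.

Inverse-square spreading gives ΔL = −20·log₁₀(d₂/d₁).
ΔL = −20·log₁₀(2.8/0.56) = -13.98 dB, so L₂ = 77.3 + (-13.98) = 63.3 dB SPL.

63.3 dB SPL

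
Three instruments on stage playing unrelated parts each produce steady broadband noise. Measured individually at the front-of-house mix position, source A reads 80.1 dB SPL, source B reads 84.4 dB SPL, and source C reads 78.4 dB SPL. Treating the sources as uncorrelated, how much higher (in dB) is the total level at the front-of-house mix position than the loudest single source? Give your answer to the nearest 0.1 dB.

2.1 dB

Uncorrelated sources add in intensity (power), not in dB.
L_total = 10·log₁₀(10^(80.1/10) + 10^(84.4/10) + 10^(78.4/10)) = 86.50 dB SPL.
Excess over the loudest (84.4 dB): 86.50 − 84.4 = 2.1 dB.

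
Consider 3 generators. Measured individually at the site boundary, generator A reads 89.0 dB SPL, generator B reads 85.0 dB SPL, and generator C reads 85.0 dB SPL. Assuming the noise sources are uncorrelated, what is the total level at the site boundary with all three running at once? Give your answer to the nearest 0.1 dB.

Add the sources as powers (linear), then convert back to dB:
L_total = 10·log₁₀(10^(89.0/10) + 10^(85.0/10) + 10^(85.0/10)) = 10·log₁₀(1427000000) = 91.5 dB SPL.

91.5 dB SPL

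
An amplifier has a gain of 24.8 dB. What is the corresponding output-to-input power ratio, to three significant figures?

Power ratio = 10^(dB/10).
10^(24.8/10) = 10^(2.480) = 302.

302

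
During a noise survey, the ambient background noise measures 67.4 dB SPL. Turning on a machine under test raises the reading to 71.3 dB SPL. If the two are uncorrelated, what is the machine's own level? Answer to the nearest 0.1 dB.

69.0 dB SPL

Subtract intensities: L_src = 10·log₁₀(10^(L_total/10) − 10^(L_bg/10)).
L_src = 10·log₁₀(10^(71.3/10) − 10^(67.4/10)) = 10·log₁₀(7994000) = 69.0 dB SPL.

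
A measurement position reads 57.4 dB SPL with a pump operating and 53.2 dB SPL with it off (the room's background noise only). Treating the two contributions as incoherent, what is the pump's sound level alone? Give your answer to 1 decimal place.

Subtract intensities: L_src = 10·log₁₀(10^(L_total/10) − 10^(L_bg/10)).
L_src = 10·log₁₀(10^(57.4/10) − 10^(53.2/10)) = 10·log₁₀(340600) = 55.3 dB SPL.

55.3 dB SPL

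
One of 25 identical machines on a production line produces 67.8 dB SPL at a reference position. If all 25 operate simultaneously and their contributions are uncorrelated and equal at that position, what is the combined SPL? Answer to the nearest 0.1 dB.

25 equal incoherent sources raise the level by 10·log₁₀(25) = 13.98 dB.
L_total = 67.8 + 13.98 = 81.8 dB SPL.

81.8 dB SPL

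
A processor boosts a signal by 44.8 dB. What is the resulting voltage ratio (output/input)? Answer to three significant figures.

174

Voltage ratio = 10^(dB/20).
10^(44.8/20) = 10^(2.240) = 174.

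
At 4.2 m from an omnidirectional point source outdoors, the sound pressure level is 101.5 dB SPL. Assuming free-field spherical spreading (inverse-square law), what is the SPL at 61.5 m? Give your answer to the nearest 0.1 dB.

Inverse-square spreading gives ΔL = −20·log₁₀(d₂/d₁).
ΔL = −20·log₁₀(61.5/4.2) = -23.31 dB, so L₂ = 101.5 + (-23.31) = 78.2 dB SPL.

78.2 dB SPL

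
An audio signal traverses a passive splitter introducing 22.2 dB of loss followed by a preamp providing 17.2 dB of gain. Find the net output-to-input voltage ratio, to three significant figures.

0.562

Net gain = (−22.2) + 17.2 = -5.0 dB.
Voltage ratio = 10^(-5.0/20) = 0.562.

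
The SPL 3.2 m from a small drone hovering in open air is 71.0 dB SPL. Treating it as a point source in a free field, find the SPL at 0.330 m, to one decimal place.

90.7 dB SPL

For a point source in a free field, ΔL = −20·log₁₀(d₂/d₁).
ΔL = −20·log₁₀(0.330/3.2) = 19.73 dB, so L₂ = 71.0 + (19.73) = 90.7 dB SPL.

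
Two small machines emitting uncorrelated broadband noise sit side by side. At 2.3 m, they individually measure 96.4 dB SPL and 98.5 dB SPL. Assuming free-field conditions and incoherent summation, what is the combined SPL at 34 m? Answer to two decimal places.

77.19 dB SPL

Combined at 2.3 m: 10·log₁₀(10^(96.4/10)+10^(98.5/10)) = 100.586 dB SPL.
Then apply −20·log₁₀(34/2.3) = -23.395 dB → 77.19 dB SPL.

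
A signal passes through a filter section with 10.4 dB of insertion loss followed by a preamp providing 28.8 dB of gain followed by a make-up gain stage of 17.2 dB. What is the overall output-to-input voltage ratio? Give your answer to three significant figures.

Net gain = (−10.4) + 28.8 + 17.2 = 35.6 dB.
Voltage ratio = 10^(35.6/20) = 60.3.

60.3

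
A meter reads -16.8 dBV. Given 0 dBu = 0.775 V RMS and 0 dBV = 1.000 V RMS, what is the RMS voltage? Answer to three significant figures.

V = 1.000 V × 10^(-16.8/20).
= 1.000 × 0.1445 = 0.145 V.

0.145 V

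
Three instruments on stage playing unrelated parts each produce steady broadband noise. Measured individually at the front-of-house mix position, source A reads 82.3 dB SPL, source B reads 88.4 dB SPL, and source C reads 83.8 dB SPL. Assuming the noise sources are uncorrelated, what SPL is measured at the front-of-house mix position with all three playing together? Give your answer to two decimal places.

90.42 dB SPL

Uncorrelated sources add in intensity (power), not in dB.
L_total = 10·log₁₀(10^(82.3/10) + 10^(88.4/10) + 10^(83.8/10)) = 10·log₁₀(1102000000) = 90.42 dB SPL.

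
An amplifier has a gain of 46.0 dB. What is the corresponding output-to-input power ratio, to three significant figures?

39800

Power ratio = 10^(dB/10).
10^(46.0/10) = 10^(4.600) = 39800.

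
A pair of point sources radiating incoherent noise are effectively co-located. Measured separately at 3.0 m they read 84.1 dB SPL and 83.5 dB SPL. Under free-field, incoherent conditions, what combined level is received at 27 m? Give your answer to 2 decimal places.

Combined at 3.0 m: 10·log₁₀(10^(84.1/10)+10^(83.5/10)) = 86.821 dB SPL.
Then apply −20·log₁₀(27/3.0) = -19.085 dB → 67.74 dB SPL.

67.74 dB SPL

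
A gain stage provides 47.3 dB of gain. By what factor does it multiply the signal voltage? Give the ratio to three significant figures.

232

Voltage ratio = 10^(dB/20).
10^(47.3/20) = 10^(2.365) = 232.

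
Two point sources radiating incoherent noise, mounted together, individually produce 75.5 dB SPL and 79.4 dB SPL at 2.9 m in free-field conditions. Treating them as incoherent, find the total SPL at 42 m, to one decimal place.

Combined at 2.9 m: 10·log₁₀(10^(75.5/10)+10^(79.4/10)) = 80.88 dB SPL.
Then apply −20·log₁₀(42/2.9) = -23.22 dB → 57.7 dB SPL.

57.7 dB SPL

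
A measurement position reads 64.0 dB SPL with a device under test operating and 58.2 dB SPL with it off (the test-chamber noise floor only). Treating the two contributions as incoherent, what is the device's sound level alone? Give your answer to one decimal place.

Subtract intensities: L_src = 10·log₁₀(10^(L_total/10) − 10^(L_bg/10)).
L_src = 10·log₁₀(10^(64.0/10) − 10^(58.2/10)) = 10·log₁₀(1851000) = 62.7 dB SPL.

62.7 dB SPL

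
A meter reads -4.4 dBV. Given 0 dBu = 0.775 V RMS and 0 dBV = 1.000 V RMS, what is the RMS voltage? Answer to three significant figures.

0.603 V

V = 1.000 V × 10^(-4.4/20).
= 1.000 × 0.6026 = 0.603 V.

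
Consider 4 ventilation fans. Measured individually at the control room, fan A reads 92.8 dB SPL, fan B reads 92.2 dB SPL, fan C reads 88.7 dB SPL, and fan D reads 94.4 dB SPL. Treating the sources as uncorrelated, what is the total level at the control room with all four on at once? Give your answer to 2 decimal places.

Incoherent sources sum as intensities:
L_total = 10·log₁₀(10^(92.8/10) + 10^(92.2/10) + 10^(88.7/10) + 10^(94.4/10)) = 10·log₁₀(7061000000) = 98.49 dB SPL.

98.49 dB SPL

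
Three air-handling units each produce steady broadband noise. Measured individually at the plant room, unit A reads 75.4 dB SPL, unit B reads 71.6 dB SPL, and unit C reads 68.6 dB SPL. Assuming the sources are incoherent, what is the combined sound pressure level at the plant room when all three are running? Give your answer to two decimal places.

77.51 dB SPL

Add the sources as powers (linear), then convert back to dB:
L_total = 10·log₁₀(10^(75.4/10) + 10^(71.6/10) + 10^(68.6/10)) = 10·log₁₀(56370000) = 77.51 dB SPL.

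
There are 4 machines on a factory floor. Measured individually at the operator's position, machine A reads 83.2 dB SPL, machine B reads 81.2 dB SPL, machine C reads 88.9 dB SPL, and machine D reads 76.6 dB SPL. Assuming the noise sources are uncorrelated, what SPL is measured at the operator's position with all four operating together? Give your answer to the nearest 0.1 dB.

90.7 dB SPL

Uncorrelated sources add in intensity (power), not in dB.
L_total = 10·log₁₀(10^(83.2/10) + 10^(81.2/10) + 10^(88.9/10) + 10^(76.6/10)) = 10·log₁₀(1163000000) = 90.7 dB SPL.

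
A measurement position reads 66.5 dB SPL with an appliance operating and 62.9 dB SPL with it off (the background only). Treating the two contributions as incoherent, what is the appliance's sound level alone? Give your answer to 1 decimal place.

Background correction is a power subtraction:
L_src = 10·log₁₀(10^(66.5/10) − 10^(62.9/10)) = 10·log₁₀(2517000) = 64.0 dB SPL.

64.0 dB SPL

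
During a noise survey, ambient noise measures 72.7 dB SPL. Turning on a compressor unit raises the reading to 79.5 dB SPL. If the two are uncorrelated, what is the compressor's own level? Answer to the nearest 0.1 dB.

78.5 dB SPL

Remove the background by subtracting linear intensities:
L_src = 10·log₁₀(10^(79.5/10) − 10^(72.7/10)) = 10·log₁₀(70500000) = 78.5 dB SPL.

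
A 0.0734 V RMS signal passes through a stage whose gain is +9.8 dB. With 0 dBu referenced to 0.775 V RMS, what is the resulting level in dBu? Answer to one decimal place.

Input level: 20·log₁₀(0.0734/0.775) = -20.47 dBu.
Output: -20.47 + 9.8 = -10.7 dBu.

-10.7 dBu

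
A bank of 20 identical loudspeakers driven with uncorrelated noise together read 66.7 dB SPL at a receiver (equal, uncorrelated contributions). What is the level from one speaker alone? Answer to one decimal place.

53.7 dB SPL

20 equal incoherent sources add 10·log₁₀(20) = 13.01 dB over one source.
L_one = 66.7 − 13.01 = 53.7 dB SPL.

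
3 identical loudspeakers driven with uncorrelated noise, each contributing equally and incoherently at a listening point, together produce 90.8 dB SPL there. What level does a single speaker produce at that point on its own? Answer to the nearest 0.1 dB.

86.0 dB SPL

3 equal incoherent sources add 10·log₁₀(3) = 4.77 dB over one source.
L_one = 90.8 − 4.77 = 86.0 dB SPL.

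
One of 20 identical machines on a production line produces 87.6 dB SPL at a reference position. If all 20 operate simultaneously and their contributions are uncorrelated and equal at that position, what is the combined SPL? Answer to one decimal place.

20 equal incoherent sources raise the level by 10·log₁₀(20) = 13.01 dB.
L_total = 87.6 + 13.01 = 100.6 dB SPL.

100.6 dB SPL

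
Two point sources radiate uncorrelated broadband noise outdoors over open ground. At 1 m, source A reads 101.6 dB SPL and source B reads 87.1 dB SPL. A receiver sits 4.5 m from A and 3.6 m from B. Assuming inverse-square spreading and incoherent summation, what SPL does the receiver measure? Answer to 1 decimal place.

88.8 dB SPL

At the listener: L_A = 101.6 − 20·log₁₀(4.5) = 88.54 dB; L_B = 87.1 − 20·log₁₀(3.6) = 75.97 dB.
Combined: 10·log₁₀(10^(88.54/10)+10^(75.97/10)) = 88.8 dB SPL.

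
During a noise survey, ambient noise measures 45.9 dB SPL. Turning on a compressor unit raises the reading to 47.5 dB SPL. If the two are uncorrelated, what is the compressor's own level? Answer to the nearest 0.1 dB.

Background correction is a power subtraction:
L_src = 10·log₁₀(10^(47.5/10) − 10^(45.9/10)) = 10·log₁₀(17330) = 42.4 dB SPL.

42.4 dB SPL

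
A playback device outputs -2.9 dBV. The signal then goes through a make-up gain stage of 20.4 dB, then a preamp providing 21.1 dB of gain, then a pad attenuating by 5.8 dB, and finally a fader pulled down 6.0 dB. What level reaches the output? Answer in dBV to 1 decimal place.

+26.8 dBV

Cascaded gains and losses add directly in dB.
-2.9 + 20.4 + 21.1 − 5.8 − 6.0 = +26.8 dBV.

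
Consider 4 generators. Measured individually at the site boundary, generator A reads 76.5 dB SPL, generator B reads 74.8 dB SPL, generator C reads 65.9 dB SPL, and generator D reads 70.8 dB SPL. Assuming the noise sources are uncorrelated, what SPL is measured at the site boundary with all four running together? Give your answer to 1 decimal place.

Add the sources as powers (linear), then convert back to dB:
L_total = 10·log₁₀(10^(76.5/10) + 10^(74.8/10) + 10^(65.9/10) + 10^(70.8/10)) = 10·log₁₀(90780000) = 79.6 dB SPL.

79.6 dB SPL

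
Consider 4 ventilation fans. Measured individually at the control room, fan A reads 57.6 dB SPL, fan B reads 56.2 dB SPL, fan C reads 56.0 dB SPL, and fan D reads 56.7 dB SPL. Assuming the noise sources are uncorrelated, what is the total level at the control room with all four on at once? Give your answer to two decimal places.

Add the sources as powers (linear), then convert back to dB:
L_total = 10·log₁₀(10^(57.6/10) + 10^(56.2/10) + 10^(56.0/10) + 10^(56.7/10)) = 10·log₁₀(1858000) = 62.69 dB SPL.

62.69 dB SPL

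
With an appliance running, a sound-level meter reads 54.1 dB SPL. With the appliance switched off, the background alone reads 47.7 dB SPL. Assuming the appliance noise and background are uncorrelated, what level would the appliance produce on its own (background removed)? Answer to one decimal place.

53.0 dB SPL

Background correction is a power subtraction:
L_src = 10·log₁₀(10^(54.1/10) − 10^(47.7/10)) = 10·log₁₀(198200) = 53.0 dB SPL.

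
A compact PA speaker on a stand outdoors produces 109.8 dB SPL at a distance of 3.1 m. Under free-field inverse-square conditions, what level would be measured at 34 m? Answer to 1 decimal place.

Free-field point source: level drops by 20·log₁₀ of the distance ratio.
ΔL = −20·log₁₀(34/3.1) = -20.80 dB, so L₂ = 109.8 + (-20.80) = 89.0 dB SPL.

89.0 dB SPL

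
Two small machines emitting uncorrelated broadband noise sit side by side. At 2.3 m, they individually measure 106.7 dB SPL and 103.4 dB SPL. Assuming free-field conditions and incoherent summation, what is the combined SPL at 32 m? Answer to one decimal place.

Combined at 2.3 m: 10·log₁₀(10^(106.7/10)+10^(103.4/10)) = 108.37 dB SPL.
Then apply −20·log₁₀(32/2.3) = -22.87 dB → 85.5 dB SPL.

85.5 dB SPL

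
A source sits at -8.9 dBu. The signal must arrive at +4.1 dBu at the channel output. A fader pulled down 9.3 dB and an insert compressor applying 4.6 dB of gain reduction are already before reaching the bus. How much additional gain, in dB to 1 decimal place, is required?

26.9 dB

The required make-up gain is the shortfall in the dB sum.
G = +4.1 − (-8.9) + 9.3 + 4.6 = 26.9 dB.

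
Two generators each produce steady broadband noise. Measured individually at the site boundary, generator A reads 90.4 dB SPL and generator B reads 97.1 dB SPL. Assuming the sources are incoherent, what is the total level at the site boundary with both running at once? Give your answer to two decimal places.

97.94 dB SPL

Uncorrelated sources add in intensity (power), not in dB.
L_total = 10·log₁₀(10^(90.4/10) + 10^(97.1/10)) = 10·log₁₀(6225000000) = 97.94 dB SPL.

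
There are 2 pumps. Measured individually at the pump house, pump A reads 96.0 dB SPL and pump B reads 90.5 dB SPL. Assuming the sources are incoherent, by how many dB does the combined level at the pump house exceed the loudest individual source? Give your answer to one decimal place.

Incoherent sources sum as intensities:
L_total = 10·log₁₀(10^(96.0/10) + 10^(90.5/10)) = 97.08 dB SPL.
Excess over the loudest (96.0 dB): 97.08 − 96.0 = 1.1 dB.

1.1 dB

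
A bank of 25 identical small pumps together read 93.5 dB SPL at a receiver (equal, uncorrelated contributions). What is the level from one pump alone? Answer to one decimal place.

25 equal incoherent sources add 10·log₁₀(25) = 13.98 dB over one source.
L_one = 93.5 − 13.98 = 79.5 dB SPL.

79.5 dB SPL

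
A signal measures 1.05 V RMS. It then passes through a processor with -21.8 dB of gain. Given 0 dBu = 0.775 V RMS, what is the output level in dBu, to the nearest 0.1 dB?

-19.2 dBu

Input level: 20·log₁₀(1.05/0.775) = 2.64 dBu.
Output: 2.64 − 21.8 = -19.2 dBu.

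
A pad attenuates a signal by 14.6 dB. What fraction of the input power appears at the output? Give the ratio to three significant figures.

0.0347

Power ratio = 10^(dB/10).
10^(-14.6/10) = 10^(-1.460) = 0.0347.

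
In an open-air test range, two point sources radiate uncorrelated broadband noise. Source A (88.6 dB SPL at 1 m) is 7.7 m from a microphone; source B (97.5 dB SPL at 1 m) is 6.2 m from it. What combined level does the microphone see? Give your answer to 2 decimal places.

At the listener: L_A = 88.6 − 20·log₁₀(7.7) = 70.870 dB; L_B = 97.5 − 20·log₁₀(6.2) = 81.652 dB.
Combined: 10·log₁₀(10^(70.870/10)+10^(81.652/10)) = 82.00 dB SPL.

82.00 dB SPL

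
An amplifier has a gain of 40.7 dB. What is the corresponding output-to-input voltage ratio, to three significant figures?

108

Voltage ratio = 10^(dB/20).
10^(40.7/20) = 10^(2.035) = 108.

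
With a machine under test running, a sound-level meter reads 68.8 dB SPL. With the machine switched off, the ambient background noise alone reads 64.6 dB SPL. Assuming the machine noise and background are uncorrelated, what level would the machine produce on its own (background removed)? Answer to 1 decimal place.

66.7 dB SPL

Background correction is a power subtraction:
L_src = 10·log₁₀(10^(68.8/10) − 10^(64.6/10)) = 10·log₁₀(4702000) = 66.7 dB SPL.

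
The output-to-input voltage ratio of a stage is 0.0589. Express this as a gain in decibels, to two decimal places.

-24.60 dB

For a voltage ratio, dB = 20·log₁₀(V₂/V₁).
20·log₁₀(0.0589) = -24.60 dB.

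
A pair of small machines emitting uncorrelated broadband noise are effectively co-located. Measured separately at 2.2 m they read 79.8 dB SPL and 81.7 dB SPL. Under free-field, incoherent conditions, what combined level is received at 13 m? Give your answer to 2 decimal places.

68.43 dB SPL

Combined at 2.2 m: 10·log₁₀(10^(79.8/10)+10^(81.7/10)) = 83.863 dB SPL.
Then apply −20·log₁₀(13/2.2) = -15.430 dB → 68.43 dB SPL.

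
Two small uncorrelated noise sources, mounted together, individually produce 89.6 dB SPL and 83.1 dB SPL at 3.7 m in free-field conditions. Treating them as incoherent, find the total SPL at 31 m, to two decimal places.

72.01 dB SPL

Combined at 3.7 m: 10·log₁₀(10^(89.6/10)+10^(83.1/10)) = 90.477 dB SPL.
Then apply −20·log₁₀(31/3.7) = -18.463 dB → 72.01 dB SPL.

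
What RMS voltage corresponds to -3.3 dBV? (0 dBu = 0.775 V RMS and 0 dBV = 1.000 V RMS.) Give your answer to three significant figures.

V = 1.000 V × 10^(-3.3/20).
= 1.000 × 0.6839 = 0.684 V.

0.684 V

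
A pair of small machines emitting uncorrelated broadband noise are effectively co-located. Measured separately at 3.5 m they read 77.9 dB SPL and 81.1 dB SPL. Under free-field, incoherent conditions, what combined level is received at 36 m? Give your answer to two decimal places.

Combined at 3.5 m: 10·log₁₀(10^(77.9/10)+10^(81.1/10)) = 82.799 dB SPL.
Then apply −20·log₁₀(36/3.5) = -20.245 dB → 62.55 dB SPL.

62.55 dB SPL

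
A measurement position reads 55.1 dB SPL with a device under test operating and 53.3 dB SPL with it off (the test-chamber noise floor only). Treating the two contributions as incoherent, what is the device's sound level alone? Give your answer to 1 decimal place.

50.4 dB SPL

Subtract intensities: L_src = 10·log₁₀(10^(L_total/10) − 10^(L_bg/10)).
L_src = 10·log₁₀(10^(55.1/10) − 10^(53.3/10)) = 10·log₁₀(109800) = 50.4 dB SPL.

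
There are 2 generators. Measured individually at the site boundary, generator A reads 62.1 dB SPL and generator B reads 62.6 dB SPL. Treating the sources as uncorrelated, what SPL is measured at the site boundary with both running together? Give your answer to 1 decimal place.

Uncorrelated sources add in intensity (power), not in dB.
L_total = 10·log₁₀(10^(62.1/10) + 10^(62.6/10)) = 10·log₁₀(3442000) = 65.4 dB SPL.

65.4 dB SPL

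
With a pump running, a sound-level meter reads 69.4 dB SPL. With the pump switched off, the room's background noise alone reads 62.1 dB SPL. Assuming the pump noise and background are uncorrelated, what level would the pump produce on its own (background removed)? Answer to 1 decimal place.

68.5 dB SPL

Background correction is a power subtraction:
L_src = 10·log₁₀(10^(69.4/10) − 10^(62.1/10)) = 10·log₁₀(7088000) = 68.5 dB SPL.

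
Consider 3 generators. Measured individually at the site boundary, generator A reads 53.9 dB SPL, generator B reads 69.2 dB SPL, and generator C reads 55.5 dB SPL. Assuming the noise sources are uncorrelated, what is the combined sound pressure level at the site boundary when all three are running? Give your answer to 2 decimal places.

69.50 dB SPL

Add the sources as powers (linear), then convert back to dB:
L_total = 10·log₁₀(10^(53.9/10) + 10^(69.2/10) + 10^(55.5/10)) = 10·log₁₀(8918000) = 69.50 dB SPL.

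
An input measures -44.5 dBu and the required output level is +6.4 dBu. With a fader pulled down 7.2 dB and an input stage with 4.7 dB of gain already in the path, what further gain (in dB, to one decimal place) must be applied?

The required make-up gain is the shortfall in the dB sum.
G = +6.4 − (-44.5) + 7.2 − 4.7 = 53.4 dB.

53.4 dB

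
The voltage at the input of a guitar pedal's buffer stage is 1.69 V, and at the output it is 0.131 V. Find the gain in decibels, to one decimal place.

-22.2 dB

Voltage ratio → dB uses the 20·log₁₀ form:
20·log₁₀(0.131/1.69) = 20·log₁₀(0.07751) = -22.2 dB.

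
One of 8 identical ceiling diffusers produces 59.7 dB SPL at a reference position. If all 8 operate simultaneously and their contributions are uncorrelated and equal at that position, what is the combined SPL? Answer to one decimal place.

68.7 dB SPL

8 equal incoherent sources raise the level by 10·log₁₀(8) = 9.03 dB.
L_total = 59.7 + 9.03 = 68.7 dB SPL.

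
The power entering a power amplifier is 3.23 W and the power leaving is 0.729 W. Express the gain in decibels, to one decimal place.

Power ratio → dB uses the 10·log₁₀ form:
10·log₁₀(0.729/3.23) = 10·log₁₀(0.2257) = -6.5 dB.

-6.5 dB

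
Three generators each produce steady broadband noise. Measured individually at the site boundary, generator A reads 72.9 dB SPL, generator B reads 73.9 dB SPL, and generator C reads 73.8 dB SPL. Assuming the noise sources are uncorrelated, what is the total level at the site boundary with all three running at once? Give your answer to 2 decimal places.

78.33 dB SPL

Uncorrelated sources add in intensity (power), not in dB.
L_total = 10·log₁₀(10^(72.9/10) + 10^(73.9/10) + 10^(73.8/10)) = 10·log₁₀(68030000) = 78.33 dB SPL.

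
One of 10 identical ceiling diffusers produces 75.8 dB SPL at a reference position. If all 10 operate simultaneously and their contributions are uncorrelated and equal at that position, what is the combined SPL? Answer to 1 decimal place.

85.8 dB SPL

10 equal incoherent sources raise the level by 10·log₁₀(10) = 10.00 dB.
L_total = 75.8 + 10.00 = 85.8 dB SPL.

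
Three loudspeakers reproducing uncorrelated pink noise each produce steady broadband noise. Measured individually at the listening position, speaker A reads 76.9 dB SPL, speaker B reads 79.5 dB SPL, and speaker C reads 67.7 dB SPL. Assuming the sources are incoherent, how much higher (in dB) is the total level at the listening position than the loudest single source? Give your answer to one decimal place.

2.1 dB

Uncorrelated sources add in intensity (power), not in dB.
L_total = 10·log₁₀(10^(76.9/10) + 10^(79.5/10) + 10^(67.7/10)) = 81.58 dB SPL.
Excess over the loudest (79.5 dB): 81.58 − 79.5 = 2.1 dB.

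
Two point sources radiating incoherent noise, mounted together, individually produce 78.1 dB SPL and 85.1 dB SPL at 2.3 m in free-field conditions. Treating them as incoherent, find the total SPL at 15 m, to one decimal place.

69.6 dB SPL

Combined at 2.3 m: 10·log₁₀(10^(78.1/10)+10^(85.1/10)) = 85.89 dB SPL.
Then apply −20·log₁₀(15/2.3) = -16.29 dB → 69.6 dB SPL.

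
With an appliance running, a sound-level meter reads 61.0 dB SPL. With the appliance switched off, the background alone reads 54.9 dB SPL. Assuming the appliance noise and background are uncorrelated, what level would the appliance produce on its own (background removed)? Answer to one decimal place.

Remove the background by subtracting linear intensities:
L_src = 10·log₁₀(10^(61.0/10) − 10^(54.9/10)) = 10·log₁₀(949900) = 59.8 dB SPL.

59.8 dB SPL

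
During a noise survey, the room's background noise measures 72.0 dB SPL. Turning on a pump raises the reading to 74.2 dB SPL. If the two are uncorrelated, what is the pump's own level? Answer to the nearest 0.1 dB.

70.2 dB SPL

Background correction is a power subtraction:
L_src = 10·log₁₀(10^(74.2/10) − 10^(72.0/10)) = 10·log₁₀(10450000) = 70.2 dB SPL.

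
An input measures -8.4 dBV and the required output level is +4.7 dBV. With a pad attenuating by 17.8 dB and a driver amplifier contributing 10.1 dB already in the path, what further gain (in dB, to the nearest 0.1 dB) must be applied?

20.8 dB

The required make-up gain is the shortfall in the dB sum.
G = +4.7 − (-8.4) + 17.8 − 10.1 = 20.8 dB.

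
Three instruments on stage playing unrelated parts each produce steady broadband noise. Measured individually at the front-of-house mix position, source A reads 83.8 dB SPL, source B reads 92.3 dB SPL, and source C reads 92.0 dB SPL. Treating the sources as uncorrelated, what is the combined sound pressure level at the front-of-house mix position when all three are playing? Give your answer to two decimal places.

95.47 dB SPL

Uncorrelated sources add in intensity (power), not in dB.
L_total = 10·log₁₀(10^(83.8/10) + 10^(92.3/10) + 10^(92.0/10)) = 10·log₁₀(3523000000) = 95.47 dB SPL.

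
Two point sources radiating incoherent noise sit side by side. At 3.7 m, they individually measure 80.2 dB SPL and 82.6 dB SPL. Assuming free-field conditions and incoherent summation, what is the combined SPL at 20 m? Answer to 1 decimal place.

Combined at 3.7 m: 10·log₁₀(10^(80.2/10)+10^(82.6/10)) = 84.57 dB SPL.
Then apply −20·log₁₀(20/3.7) = -14.66 dB → 69.9 dB SPL.

69.9 dB SPL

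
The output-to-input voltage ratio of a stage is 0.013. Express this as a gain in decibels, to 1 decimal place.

-37.7 dB

For a voltage ratio, dB = 20·log₁₀(V₂/V₁).
20·log₁₀(0.013) = -37.7 dB.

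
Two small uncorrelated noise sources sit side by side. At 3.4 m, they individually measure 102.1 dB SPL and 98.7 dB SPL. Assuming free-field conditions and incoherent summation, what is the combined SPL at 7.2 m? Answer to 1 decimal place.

97.2 dB SPL

Combined at 3.4 m: 10·log₁₀(10^(102.1/10)+10^(98.7/10)) = 103.73 dB SPL.
Then apply −20·log₁₀(7.2/3.4) = -6.52 dB → 97.2 dB SPL.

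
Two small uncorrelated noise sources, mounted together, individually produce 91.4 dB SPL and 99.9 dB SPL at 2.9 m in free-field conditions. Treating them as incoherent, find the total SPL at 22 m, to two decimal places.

82.87 dB SPL

Combined at 2.9 m: 10·log₁₀(10^(91.4/10)+10^(99.9/10)) = 100.474 dB SPL.
Then apply −20·log₁₀(22/2.9) = -17.600 dB → 82.87 dB SPL.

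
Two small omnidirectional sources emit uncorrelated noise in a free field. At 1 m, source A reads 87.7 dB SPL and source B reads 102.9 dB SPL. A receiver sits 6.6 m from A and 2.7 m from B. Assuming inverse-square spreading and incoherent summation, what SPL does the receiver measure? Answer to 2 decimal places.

94.29 dB SPL

At the listener: L_A = 87.7 − 20·log₁₀(6.6) = 71.309 dB; L_B = 102.9 − 20·log₁₀(2.7) = 94.273 dB.
Combined: 10·log₁₀(10^(71.309/10)+10^(94.273/10)) = 94.29 dB SPL.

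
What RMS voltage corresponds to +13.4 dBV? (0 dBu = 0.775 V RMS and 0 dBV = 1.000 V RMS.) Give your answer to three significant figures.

4.68 V

V = 1.000 V × 10^(+13.4/20).
= 1.000 × 4.677 = 4.68 V.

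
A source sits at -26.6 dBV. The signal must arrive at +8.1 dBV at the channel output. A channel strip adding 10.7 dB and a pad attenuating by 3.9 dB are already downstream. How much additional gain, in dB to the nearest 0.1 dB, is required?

27.9 dB

The required make-up gain is the shortfall in the dB sum.
G = +8.1 − (-26.6) − 10.7 + 3.9 = 27.9 dB.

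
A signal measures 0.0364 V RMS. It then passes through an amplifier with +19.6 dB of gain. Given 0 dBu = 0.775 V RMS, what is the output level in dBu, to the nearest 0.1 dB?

-7.0 dBu

Input level: 20·log₁₀(0.0364/0.775) = -26.56 dBu.
Output: -26.56 + 19.6 = -7.0 dBu.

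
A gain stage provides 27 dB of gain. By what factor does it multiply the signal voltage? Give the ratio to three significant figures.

22.4

Voltage ratio = 10^(dB/20).
10^(27/20) = 10^(1.350) = 22.4.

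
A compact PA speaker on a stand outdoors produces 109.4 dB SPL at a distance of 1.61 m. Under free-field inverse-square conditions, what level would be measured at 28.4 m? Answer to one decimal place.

84.5 dB SPL

Free-field point source: level drops by 20·log₁₀ of the distance ratio.
ΔL = −20·log₁₀(28.4/1.61) = -24.93 dB, so L₂ = 109.4 + (-24.93) = 84.5 dB SPL.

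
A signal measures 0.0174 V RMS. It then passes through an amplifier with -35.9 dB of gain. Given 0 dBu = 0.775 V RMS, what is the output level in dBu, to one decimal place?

Input level: 20·log₁₀(0.0174/0.775) = -32.98 dBu.
Output: -32.98 − 35.9 = -68.9 dBu.

-68.9 dBu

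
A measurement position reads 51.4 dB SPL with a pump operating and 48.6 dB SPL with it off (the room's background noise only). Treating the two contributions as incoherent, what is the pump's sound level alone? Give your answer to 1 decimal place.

48.2 dB SPL

Background correction is a power subtraction:
L_src = 10·log₁₀(10^(51.4/10) − 10^(48.6/10)) = 10·log₁₀(65590) = 48.2 dB SPL.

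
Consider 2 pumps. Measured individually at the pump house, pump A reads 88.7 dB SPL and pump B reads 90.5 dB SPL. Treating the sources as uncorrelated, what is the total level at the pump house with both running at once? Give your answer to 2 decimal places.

92.70 dB SPL

Uncorrelated sources add in intensity (power), not in dB.
L_total = 10·log₁₀(10^(88.7/10) + 10^(90.5/10)) = 10·log₁₀(1863000000) = 92.70 dB SPL.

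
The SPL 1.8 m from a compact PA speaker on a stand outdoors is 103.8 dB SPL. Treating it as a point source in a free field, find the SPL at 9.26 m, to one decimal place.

For a point source in a free field, ΔL = −20·log₁₀(d₂/d₁).
ΔL = −20·log₁₀(9.26/1.8) = -14.23 dB, so L₂ = 103.8 + (-14.23) = 89.6 dB SPL.

89.6 dB SPL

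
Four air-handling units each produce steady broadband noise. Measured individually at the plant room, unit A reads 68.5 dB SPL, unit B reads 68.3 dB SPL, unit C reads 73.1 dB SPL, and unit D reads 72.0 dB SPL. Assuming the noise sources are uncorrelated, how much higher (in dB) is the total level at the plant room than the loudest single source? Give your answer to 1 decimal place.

3.9 dB

Uncorrelated sources add in intensity (power), not in dB.
L_total = 10·log₁₀(10^(68.5/10) + 10^(68.3/10) + 10^(73.1/10) + 10^(72.0/10)) = 77.00 dB SPL.
Excess over the loudest (73.1 dB): 77.00 − 73.1 = 3.9 dB.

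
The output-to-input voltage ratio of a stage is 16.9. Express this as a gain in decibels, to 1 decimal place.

24.6 dB

Voltage ratio → dB uses the 20·log₁₀ form:
20·log₁₀(16.9) = 24.6 dB.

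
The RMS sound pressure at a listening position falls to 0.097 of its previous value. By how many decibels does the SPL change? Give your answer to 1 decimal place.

-20.3 dB

Sound pressure is an amplitude quantity: ΔL = 20·log₁₀(p₂/p₁).
20·log₁₀(0.097) = -20.3 dB.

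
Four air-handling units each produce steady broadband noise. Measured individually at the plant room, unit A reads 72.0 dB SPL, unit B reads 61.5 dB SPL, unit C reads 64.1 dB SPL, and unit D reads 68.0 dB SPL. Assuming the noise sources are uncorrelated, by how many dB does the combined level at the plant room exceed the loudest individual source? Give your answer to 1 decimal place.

Uncorrelated sources add in intensity (power), not in dB.
L_total = 10·log₁₀(10^(72.0/10) + 10^(61.5/10) + 10^(64.1/10) + 10^(68.0/10)) = 74.17 dB SPL.
Excess over the loudest (72.0 dB): 74.17 − 72.0 = 2.2 dB.

2.2 dB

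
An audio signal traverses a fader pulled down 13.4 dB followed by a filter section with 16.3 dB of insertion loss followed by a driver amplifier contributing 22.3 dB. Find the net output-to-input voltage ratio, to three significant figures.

Net gain = (−13.4) + (−16.3) + 22.3 = -7.4 dB.
Voltage ratio = 10^(-7.4/20) = 0.427.

0.427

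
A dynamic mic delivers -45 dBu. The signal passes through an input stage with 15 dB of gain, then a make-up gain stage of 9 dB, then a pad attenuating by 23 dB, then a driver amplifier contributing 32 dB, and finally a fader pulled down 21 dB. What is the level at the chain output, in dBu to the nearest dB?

-33 dBu

In dB, series stages simply add:
-45 + 15 + 9 − 23 + 32 − 21 = -33 dBu.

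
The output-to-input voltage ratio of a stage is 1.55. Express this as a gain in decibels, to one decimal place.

Voltage is an amplitude quantity, so gain = 20·log₁₀(V_out/V_in).
20·log₁₀(1.55) = 3.8 dB.

3.8 dB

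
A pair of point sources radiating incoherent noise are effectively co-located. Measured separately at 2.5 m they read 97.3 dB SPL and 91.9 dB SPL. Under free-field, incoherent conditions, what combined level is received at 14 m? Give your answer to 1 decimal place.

83.4 dB SPL

Combined at 2.5 m: 10·log₁₀(10^(97.3/10)+10^(91.9/10)) = 98.40 dB SPL.
Then apply −20·log₁₀(14/2.5) = -14.96 dB → 83.4 dB SPL.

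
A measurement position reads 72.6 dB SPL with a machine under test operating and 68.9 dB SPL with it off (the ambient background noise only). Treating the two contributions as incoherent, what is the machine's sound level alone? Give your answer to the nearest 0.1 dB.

70.2 dB SPL

Subtract intensities: L_src = 10·log₁₀(10^(L_total/10) − 10^(L_bg/10)).
L_src = 10·log₁₀(10^(72.6/10) − 10^(68.9/10)) = 10·log₁₀(10430000) = 70.2 dB SPL.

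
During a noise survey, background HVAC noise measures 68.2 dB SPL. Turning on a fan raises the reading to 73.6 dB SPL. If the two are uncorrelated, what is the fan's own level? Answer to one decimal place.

72.1 dB SPL

Subtract intensities: L_src = 10·log₁₀(10^(L_total/10) − 10^(L_bg/10)).
L_src = 10·log₁₀(10^(73.6/10) − 10^(68.2/10)) = 10·log₁₀(16300000) = 72.1 dB SPL.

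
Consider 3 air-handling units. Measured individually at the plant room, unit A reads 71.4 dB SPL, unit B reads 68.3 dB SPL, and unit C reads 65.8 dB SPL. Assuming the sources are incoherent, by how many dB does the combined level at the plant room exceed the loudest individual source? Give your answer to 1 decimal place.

2.5 dB

Uncorrelated sources add in intensity (power), not in dB.
L_total = 10·log₁₀(10^(71.4/10) + 10^(68.3/10) + 10^(65.8/10)) = 73.87 dB SPL.
Excess over the loudest (71.4 dB): 73.87 − 71.4 = 2.5 dB.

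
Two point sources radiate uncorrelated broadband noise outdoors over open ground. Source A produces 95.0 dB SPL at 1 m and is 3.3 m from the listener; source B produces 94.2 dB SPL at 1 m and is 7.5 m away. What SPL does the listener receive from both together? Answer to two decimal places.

85.28 dB SPL

At the listener: L_A = 95.0 − 20·log₁₀(3.3) = 84.630 dB; L_B = 94.2 − 20·log₁₀(7.5) = 76.699 dB.
Combined: 10·log₁₀(10^(84.630/10)+10^(76.699/10)) = 85.28 dB SPL.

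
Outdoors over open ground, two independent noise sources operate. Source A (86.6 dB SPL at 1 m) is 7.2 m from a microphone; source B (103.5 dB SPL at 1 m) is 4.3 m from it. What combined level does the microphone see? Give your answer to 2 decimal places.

90.86 dB SPL

At the listener: L_A = 86.6 − 20·log₁₀(7.2) = 69.453 dB; L_B = 103.5 − 20·log₁₀(4.3) = 90.831 dB.
Combined: 10·log₁₀(10^(69.453/10)+10^(90.831/10)) = 90.86 dB SPL.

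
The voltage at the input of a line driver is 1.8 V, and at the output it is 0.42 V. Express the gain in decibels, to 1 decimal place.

Voltage is an amplitude quantity, so gain = 20·log₁₀(V_out/V_in).
20·log₁₀(0.42/1.8) = 20·log₁₀(0.2333) = -12.6 dB.

-12.6 dB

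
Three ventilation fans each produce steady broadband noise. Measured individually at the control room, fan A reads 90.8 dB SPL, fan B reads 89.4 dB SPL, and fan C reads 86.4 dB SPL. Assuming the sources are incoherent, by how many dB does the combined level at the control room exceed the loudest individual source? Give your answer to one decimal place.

3.2 dB

Uncorrelated sources add in intensity (power), not in dB.
L_total = 10·log₁₀(10^(90.8/10) + 10^(89.4/10) + 10^(86.4/10)) = 94.00 dB SPL.
Excess over the loudest (90.8 dB): 94.00 − 90.8 = 3.2 dB.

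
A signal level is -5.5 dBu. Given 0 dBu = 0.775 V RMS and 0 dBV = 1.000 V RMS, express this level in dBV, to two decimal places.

-7.71 dBV

The offset between the scales is 20·log₁₀(0.775/1.000) = −2.214 dB.
So dBV = -5.5 − 2.214 = -7.71 dBV.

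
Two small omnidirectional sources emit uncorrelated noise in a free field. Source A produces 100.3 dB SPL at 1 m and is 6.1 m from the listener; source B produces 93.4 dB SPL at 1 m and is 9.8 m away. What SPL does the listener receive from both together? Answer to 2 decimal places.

84.92 dB SPL

At the listener: L_A = 100.3 − 20·log₁₀(6.1) = 84.593 dB; L_B = 93.4 − 20·log₁₀(9.8) = 73.575 dB.
Combined: 10·log₁₀(10^(84.593/10)+10^(73.575/10)) = 84.92 dB SPL.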